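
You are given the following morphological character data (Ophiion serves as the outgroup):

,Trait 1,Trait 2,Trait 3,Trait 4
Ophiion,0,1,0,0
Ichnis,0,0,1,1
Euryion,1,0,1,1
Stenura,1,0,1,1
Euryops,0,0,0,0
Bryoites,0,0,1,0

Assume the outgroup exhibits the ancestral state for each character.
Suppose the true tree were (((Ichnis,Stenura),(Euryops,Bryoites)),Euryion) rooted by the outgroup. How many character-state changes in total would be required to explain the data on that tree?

Map each character onto (((Ichnis,Stenura),(Euryops,Bryoites)),Euryion) (rooted by Ophiion) and count the minimum state changes it requires (Fitch parsimony):
Trait 1: 2; Trait 2: 1; Trait 3: 2; Trait 4: 2.
Total tree length = 7.

7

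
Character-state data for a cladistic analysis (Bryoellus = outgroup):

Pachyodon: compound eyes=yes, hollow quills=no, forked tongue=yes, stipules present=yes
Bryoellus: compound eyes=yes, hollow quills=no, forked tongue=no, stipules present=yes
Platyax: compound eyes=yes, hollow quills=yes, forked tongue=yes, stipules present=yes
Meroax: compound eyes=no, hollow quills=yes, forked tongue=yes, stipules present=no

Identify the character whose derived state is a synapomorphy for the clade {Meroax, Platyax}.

hollow quills

Character polarity is set by the outgroup: the derived state is whichever differs from the outgroup's state, so for compound eyes, stipules present the derived state is 'no', and for the remaining characters it is 'yes'.
compound eyes: derived state 'no' in Meroax only — an autapomorphy, so it tells us nothing about relationships among taxa.
Only Meroax and Platyax show the derived state 'yes' for hollow quills, supporting them as a clade.
All ingroup taxa share the derived state 'yes' for forked tongue; it defines the ingroup but does not resolve relationships within it.
stipules present: derived state 'no' in Meroax only — an autapomorphy, so it tells us nothing about relationships among taxa.
Most parsimonious ingroup topology: (Pachyodon,(Platyax,Meroax)).
The clade {Meroax, Platyax} is supported by hollow quills: its derived state 'yes' occurs in exactly those taxa and in no other taxon (including the outgroup).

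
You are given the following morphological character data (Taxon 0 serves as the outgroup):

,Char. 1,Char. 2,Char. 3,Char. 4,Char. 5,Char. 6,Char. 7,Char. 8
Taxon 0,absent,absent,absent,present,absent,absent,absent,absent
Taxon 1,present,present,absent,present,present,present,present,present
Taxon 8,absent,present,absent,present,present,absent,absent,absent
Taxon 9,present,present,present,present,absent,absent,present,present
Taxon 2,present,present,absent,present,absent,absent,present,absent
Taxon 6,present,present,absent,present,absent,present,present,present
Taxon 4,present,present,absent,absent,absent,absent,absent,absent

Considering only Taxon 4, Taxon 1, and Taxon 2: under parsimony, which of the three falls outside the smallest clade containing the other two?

Character polarity is set by the outgroup: the derived state is whichever differs from the outgroup's state, so for Char. 4 the derived state is 'absent', and for the remaining characters it is 'present'.
Only Taxon 1, Taxon 2, Taxon 4, Taxon 6, and Taxon 9 show the derived state 'present' for Char. 1, supporting them as a clade.
Char. 2 (derived state 'present') is shared by all ingroup taxa — unites the whole ingroup.
Char. 3: derived state 'present' in Taxon 9 only — an autapomorphy, so it tells us nothing about relationships among taxa.
Char. 4 (derived state 'absent') is unique to Taxon 4 (autapomorphy; uninformative for grouping).
Char. 5 (state 'present') occurs in Taxon 1 and Taxon 8 but conflicts with the nesting implied by the other characters — most parsimoniously interpreted as homoplasy.
Char. 6: derived state 'present' in Taxon 1 and Taxon 6 only — synapomorphy for {Taxon 1, Taxon 6}.
Only Taxon 1, Taxon 2, Taxon 6, and Taxon 9 show the derived state 'present' for Char. 7, supporting them as a clade.
Only Taxon 1, Taxon 6, and Taxon 9 show the derived state 'present' for Char. 8, supporting them as a clade.
Most parsimonious ingroup topology: (((((Taxon 1,Taxon 6),Taxon 9),Taxon 2),Taxon 4),Taxon 8).
Taxon 2 and Taxon 1 share a more recent common ancestor with each other than either does with Taxon 4, so Taxon 4 is the least closely related of the three.

Taxon 4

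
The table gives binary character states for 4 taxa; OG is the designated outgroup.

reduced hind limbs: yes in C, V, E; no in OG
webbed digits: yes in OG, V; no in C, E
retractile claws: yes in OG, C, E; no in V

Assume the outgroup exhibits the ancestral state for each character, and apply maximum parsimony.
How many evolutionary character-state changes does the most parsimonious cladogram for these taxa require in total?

3

Character polarity is set by the outgroup: the derived state is whichever differs from the outgroup's state, so for webbed digits, retractile claws the derived state is 'no', and for the remaining characters it is 'yes'.
reduced hind limbs (derived state 'yes') is shared by all ingroup taxa — unites the whole ingroup.
webbed digits: derived state 'no' in C and E only — synapomorphy for {C, E}.
retractile claws (derived state 'no') is unique to V (autapomorphy; uninformative for grouping).
Most parsimonious ingroup topology: ((C,E),V).
Changes per character on this tree: reduced hind limbs: 1; webbed digits: 1; retractile claws: 1.
Total = 3.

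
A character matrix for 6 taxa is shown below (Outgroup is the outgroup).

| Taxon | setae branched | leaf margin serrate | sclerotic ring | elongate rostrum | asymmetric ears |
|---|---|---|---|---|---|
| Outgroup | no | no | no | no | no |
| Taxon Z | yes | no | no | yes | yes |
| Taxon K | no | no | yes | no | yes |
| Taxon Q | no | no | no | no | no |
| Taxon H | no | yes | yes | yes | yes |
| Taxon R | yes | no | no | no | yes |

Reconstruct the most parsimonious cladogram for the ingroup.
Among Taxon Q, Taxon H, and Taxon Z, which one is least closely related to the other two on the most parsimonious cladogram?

The outgroup has state 'no' for every character, so 'yes' is the derived state throughout.
Only Taxon R and Taxon Z show the derived state 'yes' for setae branched, supporting them as a clade.
leaf margin serrate: derived state 'yes' in Taxon H only — an autapomorphy, so it tells us nothing about relationships among taxa.
Only Taxon H and Taxon K show the derived state 'yes' for sclerotic ring, supporting them as a clade.
elongate rostrum (state 'yes') occurs in Taxon H and Taxon Z but conflicts with the nesting implied by the other characters — most parsimoniously interpreted as homoplasy.
asymmetric ears: derived state 'yes' in Taxon H, Taxon K, Taxon R, and Taxon Z only — synapomorphy for {Taxon H, Taxon K, Taxon R, Taxon Z}.
Most parsimonious ingroup topology: (((Taxon Z,Taxon R),(Taxon K,Taxon H)),Taxon Q).
Taxon H and Taxon Z share a more recent common ancestor with each other than either does with Taxon Q, so Taxon Q is the least closely related of the three.

Taxon Q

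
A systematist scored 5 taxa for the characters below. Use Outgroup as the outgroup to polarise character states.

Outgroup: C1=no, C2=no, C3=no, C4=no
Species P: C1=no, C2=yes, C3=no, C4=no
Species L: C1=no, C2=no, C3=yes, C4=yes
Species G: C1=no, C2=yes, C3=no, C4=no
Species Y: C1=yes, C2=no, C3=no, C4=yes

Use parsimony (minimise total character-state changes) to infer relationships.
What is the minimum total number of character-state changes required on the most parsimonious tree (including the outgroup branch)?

4

The outgroup has state 'no' for every character, so 'yes' is the derived state throughout.
C1: derived state 'yes' in Species Y only — an autapomorphy, so it tells us nothing about relationships among taxa.
C2 (derived state 'yes') is shared by Species G and Species P — a synapomorphy uniting that clade.
C3: derived state 'yes' in Species L only — an autapomorphy, so it tells us nothing about relationships among taxa.
C4 (derived state 'yes') is shared by Species L and Species Y — a synapomorphy uniting that clade.
Most parsimonious ingroup topology: ((Species P,Species G),(Species L,Species Y)).
Changes per character on this tree: C1: 1; C2: 1; C3: 1; C4: 1.
Total = 4.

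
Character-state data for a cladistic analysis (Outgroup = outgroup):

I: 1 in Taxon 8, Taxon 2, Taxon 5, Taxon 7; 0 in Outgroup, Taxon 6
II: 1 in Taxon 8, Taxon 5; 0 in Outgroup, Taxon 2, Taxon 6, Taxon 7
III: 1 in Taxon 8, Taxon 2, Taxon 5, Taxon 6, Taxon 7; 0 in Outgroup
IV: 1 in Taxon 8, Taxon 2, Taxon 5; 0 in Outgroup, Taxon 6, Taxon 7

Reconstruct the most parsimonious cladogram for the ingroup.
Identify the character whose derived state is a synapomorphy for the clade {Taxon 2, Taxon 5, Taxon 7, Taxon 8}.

I

The outgroup has state '0' for every character, so '1' is the derived state throughout.
I: derived state '1' in Taxon 2, Taxon 5, Taxon 7, and Taxon 8 only — synapomorphy for {Taxon 2, Taxon 5, Taxon 7, Taxon 8}.
II (derived state '1') is shared by Taxon 5 and Taxon 8 — a synapomorphy uniting that clade.
All ingroup taxa share the derived state '1' for III; it defines the ingroup but does not resolve relationships within it.
IV (derived state '1') is shared by Taxon 2, Taxon 5, and Taxon 8 — a synapomorphy uniting that clade.
Most parsimonious ingroup topology: ((((Taxon 8,Taxon 5),Taxon 2),Taxon 7),Taxon 6).
The clade {Taxon 2, Taxon 5, Taxon 7, Taxon 8} is supported by I: its derived state '1' occurs in exactly those taxa and in no other taxon (including the outgroup).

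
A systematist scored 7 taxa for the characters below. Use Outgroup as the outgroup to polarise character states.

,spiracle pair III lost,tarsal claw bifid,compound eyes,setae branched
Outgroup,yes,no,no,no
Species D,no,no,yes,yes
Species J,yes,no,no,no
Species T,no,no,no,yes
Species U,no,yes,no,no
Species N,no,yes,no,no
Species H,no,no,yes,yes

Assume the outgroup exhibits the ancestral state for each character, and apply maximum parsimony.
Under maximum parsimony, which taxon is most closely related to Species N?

Character polarity is set by the outgroup: the derived state is whichever differs from the outgroup's state, so for spiracle pair III lost the derived state is 'no', and for the remaining characters it is 'yes'.
spiracle pair III lost: derived state 'no' in Species D, Species H, Species N, Species T, and Species U only — synapomorphy for {Species D, Species H, Species N, Species T, Species U}.
tarsal claw bifid (derived state 'yes') is shared by Species N and Species U — a synapomorphy uniting that clade.
compound eyes (derived state 'yes') is shared by Species D and Species H — a synapomorphy uniting that clade.
setae branched: derived state 'yes' in Species D, Species H, and Species T only — synapomorphy for {Species D, Species H, Species T}.
Most parsimonious ingroup topology: ((((Species D,Species H),Species T),(Species U,Species N)),Species J).
Species N and Species U form a cherry on this tree, so they are sister taxa.

Species U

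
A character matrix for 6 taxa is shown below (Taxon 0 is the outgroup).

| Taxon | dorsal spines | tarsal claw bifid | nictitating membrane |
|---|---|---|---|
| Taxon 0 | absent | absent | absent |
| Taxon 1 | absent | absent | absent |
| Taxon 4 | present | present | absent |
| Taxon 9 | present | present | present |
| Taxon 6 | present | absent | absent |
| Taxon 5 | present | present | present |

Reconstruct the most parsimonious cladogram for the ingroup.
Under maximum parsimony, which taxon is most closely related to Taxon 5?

The outgroup has state 'absent' for every character, so 'present' is the derived state throughout.
dorsal spines: derived state 'present' in Taxon 4, Taxon 5, Taxon 6, and Taxon 9 only — synapomorphy for {Taxon 4, Taxon 5, Taxon 6, Taxon 9}.
Only Taxon 4, Taxon 5, and Taxon 9 show the derived state 'present' for tarsal claw bifid, supporting them as a clade.
Only Taxon 5 and Taxon 9 show the derived state 'present' for nictitating membrane, supporting them as a clade.
Most parsimonious ingroup topology: (Taxon 1,((Taxon 4,(Taxon 9,Taxon 5)),Taxon 6)).
Taxon 5 and Taxon 9 form a cherry on this tree, so they are sister taxa.

Taxon 9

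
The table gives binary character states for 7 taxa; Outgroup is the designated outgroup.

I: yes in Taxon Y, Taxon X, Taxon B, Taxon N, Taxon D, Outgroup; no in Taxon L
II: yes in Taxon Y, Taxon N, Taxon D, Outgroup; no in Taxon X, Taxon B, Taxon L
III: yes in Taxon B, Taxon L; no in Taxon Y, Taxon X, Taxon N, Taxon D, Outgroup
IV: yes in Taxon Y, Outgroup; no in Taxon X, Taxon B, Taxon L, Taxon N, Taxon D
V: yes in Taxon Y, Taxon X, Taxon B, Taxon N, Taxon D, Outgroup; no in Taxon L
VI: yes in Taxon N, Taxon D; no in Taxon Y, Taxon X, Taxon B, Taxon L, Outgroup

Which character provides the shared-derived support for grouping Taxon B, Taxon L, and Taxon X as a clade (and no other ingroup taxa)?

Character polarity is set by the outgroup: the derived state is whichever differs from the outgroup's state, so for I, II, IV, V the derived state is 'no', and for the remaining characters it is 'yes'.
I (derived state 'no') is unique to Taxon L (autapomorphy; uninformative for grouping).
II (derived state 'no') is shared by Taxon B, Taxon L, and Taxon X — a synapomorphy uniting that clade.
Only Taxon B and Taxon L show the derived state 'yes' for III, supporting them as a clade.
IV (derived state 'no') is shared by Taxon B, Taxon D, Taxon L, Taxon N, and Taxon X — a synapomorphy uniting that clade.
V: derived state 'no' in Taxon L only — an autapomorphy, so it tells us nothing about relationships among taxa.
VI (derived state 'yes') is shared by Taxon D and Taxon N — a synapomorphy uniting that clade.
Most parsimonious ingroup topology: ((((Taxon L,Taxon B),Taxon X),(Taxon D,Taxon N)),Taxon Y).
The clade {Taxon B, Taxon L, Taxon X} is supported by II: its derived state 'no' occurs in exactly those taxa and in no other taxon (including the outgroup).

II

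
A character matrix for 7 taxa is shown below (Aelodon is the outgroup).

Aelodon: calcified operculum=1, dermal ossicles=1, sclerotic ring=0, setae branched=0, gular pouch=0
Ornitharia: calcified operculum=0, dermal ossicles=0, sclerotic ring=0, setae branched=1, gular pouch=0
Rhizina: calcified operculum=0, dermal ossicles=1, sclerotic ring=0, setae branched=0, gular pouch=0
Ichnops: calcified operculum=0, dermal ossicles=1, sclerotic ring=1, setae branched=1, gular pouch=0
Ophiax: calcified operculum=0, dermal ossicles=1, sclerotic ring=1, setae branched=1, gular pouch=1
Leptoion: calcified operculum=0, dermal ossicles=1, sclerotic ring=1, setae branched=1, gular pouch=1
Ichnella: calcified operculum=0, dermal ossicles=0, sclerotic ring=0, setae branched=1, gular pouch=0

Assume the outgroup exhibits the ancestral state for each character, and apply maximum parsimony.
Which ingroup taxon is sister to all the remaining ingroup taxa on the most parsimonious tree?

Character polarity is set by the outgroup: the derived state is whichever differs from the outgroup's state, so for calcified operculum, dermal ossicles the derived state is '0', and for the remaining characters it is '1'.
All ingroup taxa share the derived state '0' for calcified operculum; it defines the ingroup but does not resolve relationships within it.
dermal ossicles: derived state '0' in Ichnella and Ornitharia only — synapomorphy for {Ichnella, Ornitharia}.
Only Ichnops, Leptoion, and Ophiax show the derived state '1' for sclerotic ring, supporting them as a clade.
setae branched: derived state '1' in Ichnella, Ichnops, Leptoion, Ophiax, and Ornitharia only — synapomorphy for {Ichnella, Ichnops, Leptoion, Ophiax, Ornitharia}.
Only Leptoion and Ophiax show the derived state '1' for gular pouch, supporting them as a clade.
Most parsimonious ingroup topology: (((Ornitharia,Ichnella),(Ichnops,(Ophiax,Leptoion))),Rhizina).
Rhizina is sister to the clade containing all other ingroup taxa, so it is the earliest-diverging (most basal) ingroup lineage.

Rhizina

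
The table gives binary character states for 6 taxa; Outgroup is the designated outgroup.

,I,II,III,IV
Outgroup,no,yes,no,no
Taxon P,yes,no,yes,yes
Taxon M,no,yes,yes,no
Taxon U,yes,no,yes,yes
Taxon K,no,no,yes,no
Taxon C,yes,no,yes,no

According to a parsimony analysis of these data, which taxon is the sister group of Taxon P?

Character polarity is set by the outgroup: the derived state is whichever differs from the outgroup's state, so for II the derived state is 'no', and for the remaining characters it is 'yes'.
I: derived state 'yes' in Taxon C, Taxon P, and Taxon U only — synapomorphy for {Taxon C, Taxon P, Taxon U}.
II (derived state 'no') is shared by Taxon C, Taxon K, Taxon P, and Taxon U — a synapomorphy uniting that clade.
III (derived state 'yes') is shared by all ingroup taxa — unites the whole ingroup.
IV (derived state 'yes') is shared by Taxon P and Taxon U — a synapomorphy uniting that clade.
Most parsimonious ingroup topology: (((Taxon C,(Taxon U,Taxon P)),Taxon K),Taxon M).
Taxon P and Taxon U form a cherry on this tree, so they are sister taxa.

Taxon U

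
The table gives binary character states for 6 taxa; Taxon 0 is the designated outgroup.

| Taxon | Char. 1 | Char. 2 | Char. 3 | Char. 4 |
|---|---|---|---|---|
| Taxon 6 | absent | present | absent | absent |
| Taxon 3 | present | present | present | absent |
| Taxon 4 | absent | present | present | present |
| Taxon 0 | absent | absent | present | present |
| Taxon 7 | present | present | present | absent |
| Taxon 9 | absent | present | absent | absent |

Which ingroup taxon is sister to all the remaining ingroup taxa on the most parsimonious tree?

Character polarity is set by the outgroup: the derived state is whichever differs from the outgroup's state, so for Char. 3, Char. 4 the derived state is 'absent', and for the remaining characters it is 'present'.
Char. 1 (derived state 'present') is shared by Taxon 3 and Taxon 7 — a synapomorphy uniting that clade.
Char. 2 (derived state 'present') is shared by all ingroup taxa — unites the whole ingroup.
Char. 3 (derived state 'absent') is shared by Taxon 6 and Taxon 9 — a synapomorphy uniting that clade.
Char. 4 (derived state 'absent') is shared by Taxon 3, Taxon 6, Taxon 7, and Taxon 9 — a synapomorphy uniting that clade.
Most parsimonious ingroup topology: (((Taxon 9,Taxon 6),(Taxon 3,Taxon 7)),Taxon 4).
Taxon 4 is sister to the clade containing all other ingroup taxa, so it is the earliest-diverging (most basal) ingroup lineage.

Taxon 4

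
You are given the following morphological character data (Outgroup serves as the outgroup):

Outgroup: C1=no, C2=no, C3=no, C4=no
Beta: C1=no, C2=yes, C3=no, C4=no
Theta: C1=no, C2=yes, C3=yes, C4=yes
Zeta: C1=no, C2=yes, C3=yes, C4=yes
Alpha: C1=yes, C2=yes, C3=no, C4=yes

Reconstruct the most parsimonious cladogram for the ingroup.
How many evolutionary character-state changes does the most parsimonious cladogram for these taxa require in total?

The outgroup has state 'no' for every character, so 'yes' is the derived state throughout.
C1: derived state 'yes' in Alpha only — an autapomorphy, so it tells us nothing about relationships among taxa.
C2 (derived state 'yes') is shared by all ingroup taxa — unites the whole ingroup.
C3 (derived state 'yes') is shared by Theta and Zeta — a synapomorphy uniting that clade.
C4 (derived state 'yes') is shared by Alpha, Theta, and Zeta — a synapomorphy uniting that clade.
Most parsimonious ingroup topology: (Beta,((Theta,Zeta),Alpha)).
Changes per character on this tree: C1: 1; C2: 1; C3: 1; C4: 1.
Total = 4.

4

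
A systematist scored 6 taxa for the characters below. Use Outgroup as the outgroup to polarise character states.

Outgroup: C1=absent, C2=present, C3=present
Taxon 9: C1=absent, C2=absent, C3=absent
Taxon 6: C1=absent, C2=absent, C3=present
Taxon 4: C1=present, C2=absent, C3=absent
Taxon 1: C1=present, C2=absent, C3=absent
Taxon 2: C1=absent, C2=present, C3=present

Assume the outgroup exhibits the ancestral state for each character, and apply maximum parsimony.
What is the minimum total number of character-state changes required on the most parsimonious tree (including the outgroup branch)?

3

Character polarity is set by the outgroup: the derived state is whichever differs from the outgroup's state, so for C2, C3 the derived state is 'absent', and for the remaining characters it is 'present'.
C1 (derived state 'present') is shared by Taxon 1 and Taxon 4 — a synapomorphy uniting that clade.
C2: derived state 'absent' in Taxon 1, Taxon 4, Taxon 6, and Taxon 9 only — synapomorphy for {Taxon 1, Taxon 4, Taxon 6, Taxon 9}.
C3 (derived state 'absent') is shared by Taxon 1, Taxon 4, and Taxon 9 — a synapomorphy uniting that clade.
Most parsimonious ingroup topology: (((Taxon 9,(Taxon 4,Taxon 1)),Taxon 6),Taxon 2).
Changes per character on this tree: C1: 1; C2: 1; C3: 1.
Total = 3.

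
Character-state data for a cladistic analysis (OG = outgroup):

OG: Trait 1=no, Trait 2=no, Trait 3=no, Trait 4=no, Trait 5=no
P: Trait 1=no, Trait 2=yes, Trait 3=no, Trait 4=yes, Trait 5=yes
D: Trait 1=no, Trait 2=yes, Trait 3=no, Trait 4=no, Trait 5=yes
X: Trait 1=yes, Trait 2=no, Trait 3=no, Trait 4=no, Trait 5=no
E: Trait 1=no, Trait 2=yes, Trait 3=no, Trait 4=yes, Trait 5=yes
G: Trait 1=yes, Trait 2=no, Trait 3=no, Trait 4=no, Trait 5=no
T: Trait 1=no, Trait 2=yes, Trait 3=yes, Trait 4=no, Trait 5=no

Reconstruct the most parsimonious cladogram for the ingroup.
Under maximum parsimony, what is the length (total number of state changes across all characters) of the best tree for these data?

The outgroup has state 'no' for every character, so 'yes' is the derived state throughout.
Only G and X show the derived state 'yes' for Trait 1, supporting them as a clade.
Trait 2 (derived state 'yes') is shared by D, E, P, and T — a synapomorphy uniting that clade.
Trait 3: derived state 'yes' in T only — an autapomorphy, so it tells us nothing about relationships among taxa.
Only E and P show the derived state 'yes' for Trait 4, supporting them as a clade.
Trait 5: derived state 'yes' in D, E, and P only — synapomorphy for {D, E, P}.
Most parsimonious ingroup topology: ((((P,E),D),T),(X,G)).
Changes per character on this tree: Trait 1: 1; Trait 2: 1; Trait 3: 1; Trait 4: 1; Trait 5: 1.
Total = 5.

5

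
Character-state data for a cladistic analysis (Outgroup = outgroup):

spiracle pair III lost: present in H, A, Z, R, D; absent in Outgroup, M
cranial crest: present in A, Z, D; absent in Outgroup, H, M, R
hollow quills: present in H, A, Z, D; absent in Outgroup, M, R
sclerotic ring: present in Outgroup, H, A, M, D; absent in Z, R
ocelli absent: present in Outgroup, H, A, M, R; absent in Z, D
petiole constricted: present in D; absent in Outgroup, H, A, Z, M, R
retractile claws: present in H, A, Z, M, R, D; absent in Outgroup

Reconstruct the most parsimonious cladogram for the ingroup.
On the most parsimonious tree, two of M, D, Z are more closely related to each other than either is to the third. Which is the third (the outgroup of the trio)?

M

Character polarity is set by the outgroup: the derived state is whichever differs from the outgroup's state, so for sclerotic ring, ocelli absent the derived state is 'absent', and for the remaining characters it is 'present'.
spiracle pair III lost: derived state 'present' in A, D, H, R, and Z only — synapomorphy for {A, D, H, R, Z}.
cranial crest (derived state 'present') is shared by A, D, and Z — a synapomorphy uniting that clade.
hollow quills: derived state 'present' in A, D, H, and Z only — synapomorphy for {A, D, H, Z}.
sclerotic ring groups R and Z, which is incompatible with the clades supported by the remaining characters; treating it as convergent (homoplasy) costs fewer steps than any alternative tree.
ocelli absent: derived state 'absent' in D and Z only — synapomorphy for {D, Z}.
petiole constricted (derived state 'present') is unique to D (autapomorphy; uninformative for grouping).
All ingroup taxa share the derived state 'present' for retractile claws; it defines the ingroup but does not resolve relationships within it.
Most parsimonious ingroup topology: (((H,(A,(Z,D))),R),M).
Z and D share a more recent common ancestor with each other than either does with M, so M is the least closely related of the three.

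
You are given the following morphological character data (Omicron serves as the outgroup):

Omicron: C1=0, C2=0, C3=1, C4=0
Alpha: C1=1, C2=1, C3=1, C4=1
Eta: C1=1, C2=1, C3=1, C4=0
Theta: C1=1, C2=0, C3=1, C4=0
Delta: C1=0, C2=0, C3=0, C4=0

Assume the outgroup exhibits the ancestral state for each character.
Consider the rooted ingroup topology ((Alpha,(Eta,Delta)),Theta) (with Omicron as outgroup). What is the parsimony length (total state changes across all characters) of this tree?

Map each character onto ((Alpha,(Eta,Delta)),Theta) (rooted by Omicron) and count the minimum state changes it requires (Fitch parsimony):
C1: 2; C2: 2; C3: 1; C4: 1.
Total tree length = 6.

6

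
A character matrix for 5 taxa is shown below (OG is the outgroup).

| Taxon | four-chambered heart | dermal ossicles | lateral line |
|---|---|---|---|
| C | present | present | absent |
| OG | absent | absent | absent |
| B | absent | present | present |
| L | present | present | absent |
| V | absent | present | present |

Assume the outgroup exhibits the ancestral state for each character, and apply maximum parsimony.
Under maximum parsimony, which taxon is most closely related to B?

The outgroup has state 'absent' for every character, so 'present' is the derived state throughout.
four-chambered heart (derived state 'present') is shared by C and L — a synapomorphy uniting that clade.
dermal ossicles (derived state 'present') is shared by all ingroup taxa — unites the whole ingroup.
Only B and V show the derived state 'present' for lateral line, supporting them as a clade.
Most parsimonious ingroup topology: ((B,V),(C,L)).
B and V form a cherry on this tree, so they are sister taxa.

V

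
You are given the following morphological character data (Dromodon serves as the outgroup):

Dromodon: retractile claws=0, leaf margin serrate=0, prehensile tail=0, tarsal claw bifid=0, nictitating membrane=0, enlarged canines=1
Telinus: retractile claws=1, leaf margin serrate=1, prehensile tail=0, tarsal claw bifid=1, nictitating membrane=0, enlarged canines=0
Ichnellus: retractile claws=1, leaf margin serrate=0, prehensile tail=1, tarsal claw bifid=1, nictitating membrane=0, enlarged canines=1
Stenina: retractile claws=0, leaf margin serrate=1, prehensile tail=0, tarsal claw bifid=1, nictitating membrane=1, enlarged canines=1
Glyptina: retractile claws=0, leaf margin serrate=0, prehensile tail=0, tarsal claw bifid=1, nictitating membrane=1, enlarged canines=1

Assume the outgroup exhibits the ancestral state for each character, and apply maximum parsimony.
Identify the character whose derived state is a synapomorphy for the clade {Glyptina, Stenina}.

Character polarity is set by the outgroup: the derived state is whichever differs from the outgroup's state, so for enlarged canines the derived state is '0', and for the remaining characters it is '1'.
Only Ichnellus and Telinus show the derived state '1' for retractile claws, supporting them as a clade.
leaf margin serrate (state '1') occurs in Stenina and Telinus but conflicts with the nesting implied by the other characters — most parsimoniously interpreted as homoplasy.
prehensile tail: derived state '1' in Ichnellus only — an autapomorphy, so it tells us nothing about relationships among taxa.
tarsal claw bifid (derived state '1') is shared by all ingroup taxa — unites the whole ingroup.
nictitating membrane: derived state '1' in Glyptina and Stenina only — synapomorphy for {Glyptina, Stenina}.
enlarged canines: derived state '0' in Telinus only — an autapomorphy, so it tells us nothing about relationships among taxa.
Most parsimonious ingroup topology: ((Telinus,Ichnellus),(Stenina,Glyptina)).
The clade {Glyptina, Stenina} is supported by nictitating membrane: its derived state '1' occurs in exactly those taxa and in no other taxon (including the outgroup).

nictitating membrane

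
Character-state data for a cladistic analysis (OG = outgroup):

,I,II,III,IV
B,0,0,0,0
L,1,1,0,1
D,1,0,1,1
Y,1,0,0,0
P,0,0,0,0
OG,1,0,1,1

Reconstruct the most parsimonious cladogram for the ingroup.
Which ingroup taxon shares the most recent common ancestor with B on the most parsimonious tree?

Character polarity is set by the outgroup: the derived state is whichever differs from the outgroup's state, so for I, III, IV the derived state is '0', and for the remaining characters it is '1'.
I (derived state '0') is shared by B and P — a synapomorphy uniting that clade.
II: derived state '1' in L only — an autapomorphy, so it tells us nothing about relationships among taxa.
Only B, L, P, and Y show the derived state '0' for III, supporting them as a clade.
IV: derived state '0' in B, P, and Y only — synapomorphy for {B, P, Y}.
Most parsimonious ingroup topology: (((Y,(B,P)),L),D).
B and P form a cherry on this tree, so they are sister taxa.

P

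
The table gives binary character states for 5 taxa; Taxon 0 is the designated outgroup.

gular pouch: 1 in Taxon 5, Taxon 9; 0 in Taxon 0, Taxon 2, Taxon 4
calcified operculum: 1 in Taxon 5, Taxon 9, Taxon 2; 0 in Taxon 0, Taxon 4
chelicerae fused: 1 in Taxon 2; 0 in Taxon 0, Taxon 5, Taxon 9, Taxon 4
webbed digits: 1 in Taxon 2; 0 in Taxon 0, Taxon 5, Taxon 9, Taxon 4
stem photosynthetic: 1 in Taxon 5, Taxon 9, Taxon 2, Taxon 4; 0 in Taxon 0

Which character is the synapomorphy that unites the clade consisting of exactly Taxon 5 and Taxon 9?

The outgroup has state '0' for every character, so '1' is the derived state throughout.
Only Taxon 5 and Taxon 9 show the derived state '1' for gular pouch, supporting them as a clade.
calcified operculum (derived state '1') is shared by Taxon 2, Taxon 5, and Taxon 9 — a synapomorphy uniting that clade.
chelicerae fused: derived state '1' in Taxon 2 only — an autapomorphy, so it tells us nothing about relationships among taxa.
webbed digits (derived state '1') is unique to Taxon 2 (autapomorphy; uninformative for grouping).
stem photosynthetic (derived state '1') is shared by all ingroup taxa — unites the whole ingroup.
Most parsimonious ingroup topology: (((Taxon 5,Taxon 9),Taxon 2),Taxon 4).
The clade {Taxon 5, Taxon 9} is supported by gular pouch: its derived state '1' occurs in exactly those taxa and in no other taxon (including the outgroup).

gular pouch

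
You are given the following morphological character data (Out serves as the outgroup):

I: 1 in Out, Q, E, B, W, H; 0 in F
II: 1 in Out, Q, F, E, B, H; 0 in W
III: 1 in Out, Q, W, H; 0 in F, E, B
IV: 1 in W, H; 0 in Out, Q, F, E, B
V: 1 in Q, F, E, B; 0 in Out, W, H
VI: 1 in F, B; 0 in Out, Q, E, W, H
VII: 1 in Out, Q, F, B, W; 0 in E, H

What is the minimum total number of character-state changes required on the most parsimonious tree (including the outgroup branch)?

Character polarity is set by the outgroup: the derived state is whichever differs from the outgroup's state, so for I, II, III, VII the derived state is '0', and for the remaining characters it is '1'.
I: derived state '0' in F only — an autapomorphy, so it tells us nothing about relationships among taxa.
II: derived state '0' in W only — an autapomorphy, so it tells us nothing about relationships among taxa.
Only B, E, and F show the derived state '0' for III, supporting them as a clade.
IV (derived state '1') is shared by H and W — a synapomorphy uniting that clade.
V: derived state '1' in B, E, F, and Q only — synapomorphy for {B, E, F, Q}.
VI: derived state '1' in B and F only — synapomorphy for {B, F}.
VII groups E and H, which is incompatible with the clades supported by the remaining characters; treating it as convergent (homoplasy) costs fewer steps than any alternative tree.
Most parsimonious ingroup topology: ((Q,((F,B),E)),(W,H)).
Changes per character on this tree: I: 1; II: 1; III: 1; IV: 1; V: 1; VI: 1; VII: 2.
Total = 8.

8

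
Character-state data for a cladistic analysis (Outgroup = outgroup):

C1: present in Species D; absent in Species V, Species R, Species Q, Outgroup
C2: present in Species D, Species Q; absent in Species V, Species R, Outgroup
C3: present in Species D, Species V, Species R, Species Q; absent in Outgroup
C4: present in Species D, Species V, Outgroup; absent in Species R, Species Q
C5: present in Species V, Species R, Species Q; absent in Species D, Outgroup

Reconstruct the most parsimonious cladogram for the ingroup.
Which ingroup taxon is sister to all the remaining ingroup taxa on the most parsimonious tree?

Species D

Character polarity is set by the outgroup: the derived state is whichever differs from the outgroup's state, so for C4 the derived state is 'absent', and for the remaining characters it is 'present'.
C1 (derived state 'present') is unique to Species D (autapomorphy; uninformative for grouping).
C2 (state 'present') occurs in Species D and Species Q but conflicts with the nesting implied by the other characters — most parsimoniously interpreted as homoplasy.
All ingroup taxa share the derived state 'present' for C3; it defines the ingroup but does not resolve relationships within it.
C4: derived state 'absent' in Species Q and Species R only — synapomorphy for {Species Q, Species R}.
C5: derived state 'present' in Species Q, Species R, and Species V only — synapomorphy for {Species Q, Species R, Species V}.
Most parsimonious ingroup topology: (((Species R,Species Q),Species V),Species D).
Species D is sister to the clade containing all other ingroup taxa, so it is the earliest-diverging (most basal) ingroup lineage.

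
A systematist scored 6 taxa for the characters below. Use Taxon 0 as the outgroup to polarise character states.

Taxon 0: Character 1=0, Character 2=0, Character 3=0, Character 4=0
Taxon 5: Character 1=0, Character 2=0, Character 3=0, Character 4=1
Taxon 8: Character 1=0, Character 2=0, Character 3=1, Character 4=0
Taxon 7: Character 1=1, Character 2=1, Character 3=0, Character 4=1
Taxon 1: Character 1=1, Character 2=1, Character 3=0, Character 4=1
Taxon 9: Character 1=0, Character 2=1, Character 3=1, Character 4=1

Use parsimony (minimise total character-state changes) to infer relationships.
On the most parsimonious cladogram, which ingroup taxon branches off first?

Taxon 8

The outgroup has state '0' for every character, so '1' is the derived state throughout.
Character 1: derived state '1' in Taxon 1 and Taxon 7 only — synapomorphy for {Taxon 1, Taxon 7}.
Only Taxon 1, Taxon 7, and Taxon 9 show the derived state '1' for Character 2, supporting them as a clade.
Character 3 groups Taxon 8 and Taxon 9, which is incompatible with the clades supported by the remaining characters; treating it as convergent (homoplasy) costs fewer steps than any alternative tree.
Character 4 (derived state '1') is shared by Taxon 1, Taxon 5, Taxon 7, and Taxon 9 — a synapomorphy uniting that clade.
Most parsimonious ingroup topology: ((Taxon 5,((Taxon 7,Taxon 1),Taxon 9)),Taxon 8).
Taxon 8 is sister to the clade containing all other ingroup taxa, so it is the earliest-diverging (most basal) ingroup lineage.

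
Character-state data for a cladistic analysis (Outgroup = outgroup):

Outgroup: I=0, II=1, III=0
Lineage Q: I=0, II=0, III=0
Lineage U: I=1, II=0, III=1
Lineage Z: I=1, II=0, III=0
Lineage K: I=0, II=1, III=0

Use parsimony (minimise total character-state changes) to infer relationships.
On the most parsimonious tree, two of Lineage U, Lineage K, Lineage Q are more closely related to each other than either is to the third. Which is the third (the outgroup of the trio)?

Lineage K

Character polarity is set by the outgroup: the derived state is whichever differs from the outgroup's state, so for II the derived state is '0', and for the remaining characters it is '1'.
I (derived state '1') is shared by Lineage U and Lineage Z — a synapomorphy uniting that clade.
Only Lineage Q, Lineage U, and Lineage Z show the derived state '0' for II, supporting them as a clade.
III: derived state '1' in Lineage U only — an autapomorphy, so it tells us nothing about relationships among taxa.
Most parsimonious ingroup topology: ((Lineage Q,(Lineage U,Lineage Z)),Lineage K).
Lineage U and Lineage Q share a more recent common ancestor with each other than either does with Lineage K, so Lineage K is the least closely related of the three.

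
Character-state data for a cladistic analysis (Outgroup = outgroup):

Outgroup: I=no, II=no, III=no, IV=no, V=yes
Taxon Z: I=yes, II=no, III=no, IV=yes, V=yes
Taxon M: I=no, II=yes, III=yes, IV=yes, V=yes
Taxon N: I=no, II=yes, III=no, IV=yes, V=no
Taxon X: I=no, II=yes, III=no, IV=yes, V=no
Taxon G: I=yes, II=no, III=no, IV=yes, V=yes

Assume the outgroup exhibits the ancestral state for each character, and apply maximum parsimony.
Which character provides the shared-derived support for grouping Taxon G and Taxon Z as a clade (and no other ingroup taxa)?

Character polarity is set by the outgroup: the derived state is whichever differs from the outgroup's state, so for V the derived state is 'no', and for the remaining characters it is 'yes'.
Only Taxon G and Taxon Z show the derived state 'yes' for I, supporting them as a clade.
II: derived state 'yes' in Taxon M, Taxon N, and Taxon X only — synapomorphy for {Taxon M, Taxon N, Taxon X}.
III: derived state 'yes' in Taxon M only — an autapomorphy, so it tells us nothing about relationships among taxa.
All ingroup taxa share the derived state 'yes' for IV; it defines the ingroup but does not resolve relationships within it.
V: derived state 'no' in Taxon N and Taxon X only — synapomorphy for {Taxon N, Taxon X}.
Most parsimonious ingroup topology: ((Taxon Z,Taxon G),(Taxon M,(Taxon N,Taxon X))).
The clade {Taxon G, Taxon Z} is supported by I: its derived state 'yes' occurs in exactly those taxa and in no other taxon (including the outgroup).

I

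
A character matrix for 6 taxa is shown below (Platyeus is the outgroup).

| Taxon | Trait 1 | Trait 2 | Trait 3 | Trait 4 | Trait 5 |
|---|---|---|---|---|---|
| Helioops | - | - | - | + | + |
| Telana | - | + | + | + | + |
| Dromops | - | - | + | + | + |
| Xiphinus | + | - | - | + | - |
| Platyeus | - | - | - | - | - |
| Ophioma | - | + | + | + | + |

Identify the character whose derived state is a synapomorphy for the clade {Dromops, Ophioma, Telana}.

Trait 3

The outgroup has state '-' for every character, so '+' is the derived state throughout.
Trait 1: derived state '+' in Xiphinus only — an autapomorphy, so it tells us nothing about relationships among taxa.
Only Ophioma and Telana show the derived state '+' for Trait 2, supporting them as a clade.
Trait 3 (derived state '+') is shared by Dromops, Ophioma, and Telana — a synapomorphy uniting that clade.
Trait 4 (derived state '+') is shared by all ingroup taxa — unites the whole ingroup.
Trait 5 (derived state '+') is shared by Dromops, Helioops, Ophioma, and Telana — a synapomorphy uniting that clade.
Most parsimonious ingroup topology: ((((Telana,Ophioma),Dromops),Helioops),Xiphinus).
The clade {Dromops, Ophioma, Telana} is supported by Trait 3: its derived state '+' occurs in exactly those taxa and in no other taxon (including the outgroup).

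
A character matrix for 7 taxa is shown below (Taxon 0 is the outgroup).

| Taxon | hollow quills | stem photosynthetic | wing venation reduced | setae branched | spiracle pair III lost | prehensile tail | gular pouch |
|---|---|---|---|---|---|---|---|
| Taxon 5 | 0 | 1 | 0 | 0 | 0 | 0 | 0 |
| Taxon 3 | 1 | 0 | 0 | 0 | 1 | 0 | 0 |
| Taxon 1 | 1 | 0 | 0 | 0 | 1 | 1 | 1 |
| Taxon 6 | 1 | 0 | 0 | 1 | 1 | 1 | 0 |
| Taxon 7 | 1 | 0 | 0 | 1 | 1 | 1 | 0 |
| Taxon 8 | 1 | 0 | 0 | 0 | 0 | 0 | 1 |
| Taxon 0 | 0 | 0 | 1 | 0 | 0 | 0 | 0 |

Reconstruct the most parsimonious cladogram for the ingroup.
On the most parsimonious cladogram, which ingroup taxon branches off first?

Taxon 5

Character polarity is set by the outgroup: the derived state is whichever differs from the outgroup's state, so for wing venation reduced the derived state is '0', and for the remaining characters it is '1'.
hollow quills: derived state '1' in Taxon 1, Taxon 3, Taxon 6, Taxon 7, and Taxon 8 only — synapomorphy for {Taxon 1, Taxon 3, Taxon 6, Taxon 7, Taxon 8}.
stem photosynthetic: derived state '1' in Taxon 5 only — an autapomorphy, so it tells us nothing about relationships among taxa.
wing venation reduced (derived state '0') is shared by all ingroup taxa — unites the whole ingroup.
setae branched (derived state '1') is shared by Taxon 6 and Taxon 7 — a synapomorphy uniting that clade.
spiracle pair III lost: derived state '1' in Taxon 1, Taxon 3, Taxon 6, and Taxon 7 only — synapomorphy for {Taxon 1, Taxon 3, Taxon 6, Taxon 7}.
Only Taxon 1, Taxon 6, and Taxon 7 show the derived state '1' for prehensile tail, supporting them as a clade.
gular pouch groups Taxon 1 and Taxon 8, which is incompatible with the clades supported by the remaining characters; treating it as convergent (homoplasy) costs fewer steps than any alternative tree.
Most parsimonious ingroup topology: (((((Taxon 6,Taxon 7),Taxon 1),Taxon 3),Taxon 8),Taxon 5).
Taxon 5 is sister to the clade containing all other ingroup taxa, so it is the earliest-diverging (most basal) ingroup lineage.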